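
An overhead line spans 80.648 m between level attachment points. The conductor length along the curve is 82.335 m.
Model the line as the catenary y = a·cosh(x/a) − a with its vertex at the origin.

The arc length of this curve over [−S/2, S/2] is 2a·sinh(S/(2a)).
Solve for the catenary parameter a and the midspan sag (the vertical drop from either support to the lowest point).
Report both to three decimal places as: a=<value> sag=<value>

seed: a₀ = √(S³/(24(L−S))) = √(80.648³/(24·1.687)) = 113.822269
iter 1: u=0.354272  f(a)=+1.062e-02  f'(a)=-3.002e-02  a ← 113.822269 − (+1.062e-02/-3.002e-02) = 114.176020
iter 2: u=0.353174  f(a)=+4.971e-05  f'(a)=-2.974e-02  a ← 114.176020 − (+4.971e-05/-2.974e-02) = 114.177692
iter 3: u=0.353169  f(a)=+1.101e-09  f'(a)=-2.973e-02  a ← 114.177692 − (+1.101e-09/-2.973e-02) = 114.177692
iter 4: u=0.353169  f(a)=+1.421e-14  f'(a)=-2.973e-02  a ← 114.177692 − (+1.421e-14/-2.973e-02) = 114.177692
converged: |Δa| < 1e-12 after 4 iterations
sag = a·(cosh(S/(2a)) − 1) = 114.177692·(cosh(0.353169) − 1) = 7.194910
T_max/T_min = cosh(S/(2a)) = 1.063015

a=114.178 sag=7.195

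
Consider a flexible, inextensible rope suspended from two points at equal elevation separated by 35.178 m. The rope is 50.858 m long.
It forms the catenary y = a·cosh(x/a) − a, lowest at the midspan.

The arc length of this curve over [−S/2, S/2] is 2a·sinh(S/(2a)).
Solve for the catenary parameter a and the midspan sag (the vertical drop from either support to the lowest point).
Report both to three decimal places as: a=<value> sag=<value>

a=11.412 sag=16.461

seed: a₀ = √(S³/(24(L−S))) = √(35.178³/(24·15.680)) = 10.755437
iter 1: u=1.635359  f(a)=+2.235e+00  f'(a)=-3.774e+00  a ← 10.755437 − (+2.235e+00/-3.774e+00) = 11.347763
iter 2: u=1.549997  f(a)=+1.979e-01  f'(a)=-3.133e+00  a ← 11.347763 − (+1.979e-01/-3.133e+00) = 11.410954
iter 3: u=1.541414  f(a)=+1.885e-03  f'(a)=-3.073e+00  a ← 11.410954 − (+1.885e-03/-3.073e+00) = 11.411567
iter 4: u=1.541331  f(a)=+1.746e-07  f'(a)=-3.073e+00  a ← 11.411567 − (+1.746e-07/-3.073e+00) = 11.411567
iter 5: u=1.541331  f(a)=+0.000e+00  f'(a)=-3.073e+00  a ← 11.411567 − (+0.000e+00/-3.073e+00) = 11.411567
converged: |Δa| < 1e-12 after 5 iterations
sag = a·(cosh(S/(2a)) − 1) = 11.411567·(cosh(1.541331) − 1) = 16.460604
T_max/T_min = cosh(S/(2a)) = 2.442449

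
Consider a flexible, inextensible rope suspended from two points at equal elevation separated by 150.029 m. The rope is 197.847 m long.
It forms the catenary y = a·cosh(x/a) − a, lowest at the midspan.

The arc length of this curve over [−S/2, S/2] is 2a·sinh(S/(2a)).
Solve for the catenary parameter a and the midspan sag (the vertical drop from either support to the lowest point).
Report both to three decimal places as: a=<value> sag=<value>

seed: a₀ = √(S³/(24(L−S))) = √(150.029³/(24·47.818)) = 54.245223
iter 1: u=1.382878  f(a)=+4.786e+00  f'(a)=-2.124e+00  a ← 54.245223 − (+4.786e+00/-2.124e+00) = 56.498494
iter 2: u=1.327726  f(a)=+3.144e-01  f'(a)=-1.853e+00  a ← 56.498494 − (+3.144e-01/-1.853e+00) = 56.668113
iter 3: u=1.323751  f(a)=+1.567e-03  f'(a)=-1.835e+00  a ← 56.668113 − (+1.567e-03/-1.835e+00) = 56.668968
iter 4: u=1.323732  f(a)=+3.938e-08  f'(a)=-1.835e+00  a ← 56.668968 − (+3.938e-08/-1.835e+00) = 56.668968
iter 5: u=1.323732  f(a)=-2.842e-14  f'(a)=-1.835e+00  a ← 56.668968 − (-2.842e-14/-1.835e+00) = 56.668968
converged: |Δa| < 1e-12 after 5 iterations
sag = a·(cosh(S/(2a)) − 1) = 56.668968·(cosh(1.323732) − 1) = 57.336430
T_max/T_min = cosh(S/(2a)) = 2.011778

a=56.669 sag=57.336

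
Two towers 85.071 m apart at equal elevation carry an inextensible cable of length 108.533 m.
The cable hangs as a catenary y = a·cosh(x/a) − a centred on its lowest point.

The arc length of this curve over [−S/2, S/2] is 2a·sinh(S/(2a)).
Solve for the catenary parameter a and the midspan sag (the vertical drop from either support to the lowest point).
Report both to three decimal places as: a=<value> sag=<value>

seed: a₀ = √(S³/(24(L−S))) = √(85.071³/(24·23.462)) = 33.066191
iter 1: u=1.286374  f(a)=+2.019e+00  f'(a)=-1.668e+00  a ← 33.066191 − (+2.019e+00/-1.668e+00) = 34.276734
iter 2: u=1.240944  f(a)=+1.162e-01  f'(a)=-1.481e+00  a ← 34.276734 − (+1.162e-01/-1.481e+00) = 34.355177
iter 3: u=1.238110  f(a)=+4.367e-04  f'(a)=-1.470e+00  a ← 34.355177 − (+4.367e-04/-1.470e+00) = 34.355474
iter 4: u=1.238100  f(a)=+6.217e-09  f'(a)=-1.470e+00  a ← 34.355474 − (+6.217e-09/-1.470e+00) = 34.355474
iter 5: u=1.238100  f(a)=+0.000e+00  f'(a)=-1.470e+00  a ← 34.355474 − (+0.000e+00/-1.470e+00) = 34.355474
converged: |Δa| < 1e-12 after 5 iterations
sag = a·(cosh(S/(2a)) − 1) = 34.355474·(cosh(1.238100) − 1) = 29.871869
T_max/T_min = cosh(S/(2a)) = 1.869494

a=34.355 sag=29.872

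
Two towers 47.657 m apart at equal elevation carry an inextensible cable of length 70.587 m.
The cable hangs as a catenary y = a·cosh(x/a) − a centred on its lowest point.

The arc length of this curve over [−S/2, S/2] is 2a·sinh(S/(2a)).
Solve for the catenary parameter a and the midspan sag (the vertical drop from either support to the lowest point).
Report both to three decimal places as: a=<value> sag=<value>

a=14.942 sag=23.384

seed: a₀ = √(S³/(24(L−S))) = √(47.657³/(24·22.930)) = 14.024339
iter 1: u=1.699082  f(a)=+3.547e+00  f'(a)=-4.317e+00  a ← 14.024339 − (+3.547e+00/-4.317e+00) = 14.845945
iter 2: u=1.605051  f(a)=+3.356e-01  f'(a)=-3.535e+00  a ← 14.845945 − (+3.356e-01/-3.535e+00) = 14.940862
iter 3: u=1.594854  f(a)=+3.697e-03  f'(a)=-3.458e+00  a ← 14.940862 − (+3.697e-03/-3.458e+00) = 14.941931
iter 4: u=1.594740  f(a)=+4.597e-07  f'(a)=-3.457e+00  a ← 14.941931 − (+4.597e-07/-3.457e+00) = 14.941931
iter 5: u=1.594740  f(a)=+1.421e-14  f'(a)=-3.457e+00  a ← 14.941931 − (+1.421e-14/-3.457e+00) = 14.941931
converged: |Δa| < 1e-12 after 5 iterations
sag = a·(cosh(S/(2a)) − 1) = 14.941931·(cosh(1.594740) − 1) = 23.384201
T_max/T_min = cosh(S/(2a)) = 2.565005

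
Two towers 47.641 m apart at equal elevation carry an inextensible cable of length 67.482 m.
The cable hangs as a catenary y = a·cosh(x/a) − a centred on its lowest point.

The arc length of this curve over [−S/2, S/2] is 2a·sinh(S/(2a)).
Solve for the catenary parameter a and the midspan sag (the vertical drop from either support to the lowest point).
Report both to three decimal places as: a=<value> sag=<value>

a=15.933 sag=21.381

seed: a₀ = √(S³/(24(L−S))) = √(47.641³/(24·19.841)) = 15.068982
iter 1: u=1.580764  f(a)=+2.632e+00  f'(a)=-3.353e+00  a ← 15.068982 − (+2.632e+00/-3.353e+00) = 15.853875
iter 2: u=1.502503  f(a)=+2.196e-01  f'(a)=-2.815e+00  a ← 15.853875 − (+2.196e-01/-2.815e+00) = 15.931892
iter 3: u=1.495146  f(a)=+1.837e-03  f'(a)=-2.768e+00  a ← 15.931892 − (+1.837e-03/-2.768e+00) = 15.932556
iter 4: u=1.495083  f(a)=+1.308e-07  f'(a)=-2.767e+00  a ← 15.932556 − (+1.308e-07/-2.767e+00) = 15.932556
iter 5: u=1.495083  f(a)=+0.000e+00  f'(a)=-2.767e+00  a ← 15.932556 − (+0.000e+00/-2.767e+00) = 15.932556
converged: |Δa| < 1e-12 after 5 iterations
sag = a·(cosh(S/(2a)) − 1) = 15.932556·(cosh(1.495083) − 1) = 21.381000
T_max/T_min = cosh(S/(2a)) = 2.341969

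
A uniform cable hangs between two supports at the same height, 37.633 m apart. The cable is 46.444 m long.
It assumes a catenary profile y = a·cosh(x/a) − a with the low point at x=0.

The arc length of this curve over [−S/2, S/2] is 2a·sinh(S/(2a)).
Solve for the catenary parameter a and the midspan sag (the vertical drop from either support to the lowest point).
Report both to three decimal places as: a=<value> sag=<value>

seed: a₀ = √(S³/(24(L−S))) = √(37.633³/(24·8.811)) = 15.875779
iter 1: u=1.185233  f(a)=+6.400e-01  f'(a)=-1.274e+00  a ← 15.875779 − (+6.400e-01/-1.274e+00) = 16.378140
iter 2: u=1.148879  f(a)=+3.163e-02  f'(a)=-1.151e+00  a ← 16.378140 − (+3.163e-02/-1.151e+00) = 16.405626
iter 3: u=1.146954  f(a)=+8.618e-05  f'(a)=-1.145e+00  a ← 16.405626 − (+8.618e-05/-1.145e+00) = 16.405701
iter 4: u=1.146949  f(a)=+6.434e-10  f'(a)=-1.145e+00  a ← 16.405701 − (+6.434e-10/-1.145e+00) = 16.405701
iter 5: u=1.146949  f(a)=+0.000e+00  f'(a)=-1.145e+00  a ← 16.405701 − (+0.000e+00/-1.145e+00) = 16.405701
converged: |Δa| < 1e-12 after 5 iterations
sag = a·(cosh(S/(2a)) − 1) = 16.405701·(cosh(1.146949) − 1) = 12.026821
T_max/T_min = cosh(S/(2a)) = 1.733088

a=16.406 sag=12.027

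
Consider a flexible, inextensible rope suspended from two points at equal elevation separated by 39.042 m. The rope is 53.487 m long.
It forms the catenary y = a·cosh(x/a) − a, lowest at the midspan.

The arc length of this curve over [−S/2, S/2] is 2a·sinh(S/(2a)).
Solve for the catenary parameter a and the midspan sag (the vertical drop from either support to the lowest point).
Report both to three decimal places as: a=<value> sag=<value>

a=13.775 sag=16.308

seed: a₀ = √(S³/(24(L−S))) = √(39.042³/(24·14.445)) = 13.101882
iter 1: u=1.489939  f(a)=+1.691e+00  f'(a)=-2.735e+00  a ← 13.101882 − (+1.691e+00/-2.735e+00) = 13.720078
iter 2: u=1.422805  f(a)=+1.270e-01  f'(a)=-2.338e+00  a ← 13.720078 − (+1.270e-01/-2.338e+00) = 13.774408
iter 3: u=1.417193  f(a)=+8.458e-04  f'(a)=-2.307e+00  a ← 13.774408 − (+8.458e-04/-2.307e+00) = 13.774775
iter 4: u=1.417156  f(a)=+3.805e-08  f'(a)=-2.307e+00  a ← 13.774775 − (+3.805e-08/-2.307e+00) = 13.774775
iter 5: u=1.417156  f(a)=+0.000e+00  f'(a)=-2.307e+00  a ← 13.774775 − (+0.000e+00/-2.307e+00) = 13.774775
converged: |Δa| < 1e-12 after 5 iterations
sag = a·(cosh(S/(2a)) − 1) = 13.774775·(cosh(1.417156) − 1) = 16.307765
T_max/T_min = cosh(S/(2a)) = 2.183886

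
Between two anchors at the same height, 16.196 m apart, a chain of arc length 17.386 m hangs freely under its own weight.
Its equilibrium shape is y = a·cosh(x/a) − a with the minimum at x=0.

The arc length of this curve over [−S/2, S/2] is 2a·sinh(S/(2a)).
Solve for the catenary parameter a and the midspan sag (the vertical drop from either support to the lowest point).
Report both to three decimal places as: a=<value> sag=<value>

seed: a₀ = √(S³/(24(L−S))) = √(16.196³/(24·1.190)) = 12.196425
iter 1: u=0.663965  f(a)=+2.651e-02  f'(a)=-2.039e-01  a ← 12.196425 − (+2.651e-02/-2.039e-01) = 12.326442
iter 2: u=0.656962  f(a)=+4.298e-04  f'(a)=-1.973e-01  a ← 12.326442 − (+4.298e-04/-1.973e-01) = 12.328620
iter 3: u=0.656846  f(a)=+1.172e-07  f'(a)=-1.972e-01  a ← 12.328620 − (+1.172e-07/-1.972e-01) = 12.328621
iter 4: u=0.656846  f(a)=+1.066e-14  f'(a)=-1.972e-01  a ← 12.328621 − (+1.066e-14/-1.972e-01) = 12.328621
converged: |Δa| < 1e-12 after 4 iterations
sag = a·(cosh(S/(2a)) − 1) = 12.328621·(cosh(0.656846) − 1) = 2.756575
T_max/T_min = cosh(S/(2a)) = 1.223592

a=12.329 sag=2.757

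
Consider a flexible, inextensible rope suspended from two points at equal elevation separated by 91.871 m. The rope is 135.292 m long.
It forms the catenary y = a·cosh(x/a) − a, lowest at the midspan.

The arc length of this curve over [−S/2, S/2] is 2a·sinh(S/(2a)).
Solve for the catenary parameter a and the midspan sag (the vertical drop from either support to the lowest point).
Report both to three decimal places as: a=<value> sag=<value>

a=29.034 sag=44.580

seed: a₀ = √(S³/(24(L−S))) = √(91.871³/(24·43.421)) = 27.277975
iter 1: u=1.683978  f(a)=+6.589e+00  f'(a)=-4.183e+00  a ← 27.277975 − (+6.589e+00/-4.183e+00) = 28.853268
iter 2: u=1.592038  f(a)=+6.139e-01  f'(a)=-3.437e+00  a ← 28.853268 − (+6.139e-01/-3.437e+00) = 29.031900
iter 3: u=1.582242  f(a)=+6.538e-03  f'(a)=-3.364e+00  a ← 29.031900 − (+6.538e-03/-3.364e+00) = 29.033844
iter 4: u=1.582136  f(a)=+7.589e-07  f'(a)=-3.363e+00  a ← 29.033844 − (+7.589e-07/-3.363e+00) = 29.033844
iter 5: u=1.582136  f(a)=+0.000e+00  f'(a)=-3.363e+00  a ← 29.033844 − (+0.000e+00/-3.363e+00) = 29.033844
converged: |Δa| < 1e-12 after 5 iterations
sag = a·(cosh(S/(2a)) − 1) = 29.033844·(cosh(1.582136) − 1) = 44.579642
T_max/T_min = cosh(S/(2a)) = 2.535437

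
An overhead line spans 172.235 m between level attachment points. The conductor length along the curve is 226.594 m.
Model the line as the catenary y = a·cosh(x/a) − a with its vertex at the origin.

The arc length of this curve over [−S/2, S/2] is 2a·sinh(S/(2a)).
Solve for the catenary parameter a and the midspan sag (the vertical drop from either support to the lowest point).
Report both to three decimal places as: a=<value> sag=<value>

a=65.351 sag=65.442

seed: a₀ = √(S³/(24(L−S))) = √(172.235³/(24·54.359)) = 62.580750
iter 1: u=1.376102  f(a)=+5.385e+00  f'(a)=-2.089e+00  a ← 62.580750 − (+5.385e+00/-2.089e+00) = 65.158276
iter 2: u=1.321666  f(a)=+3.506e-01  f'(a)=-1.825e+00  a ← 65.158276 − (+3.506e-01/-1.825e+00) = 65.350337
iter 3: u=1.317782  f(a)=+1.715e-03  f'(a)=-1.807e+00  a ← 65.350337 − (+1.715e-03/-1.807e+00) = 65.351286
iter 4: u=1.317763  f(a)=+4.145e-08  f'(a)=-1.807e+00  a ← 65.351286 − (+4.145e-08/-1.807e+00) = 65.351286
iter 5: u=1.317763  f(a)=+2.842e-14  f'(a)=-1.807e+00  a ← 65.351286 − (+2.842e-14/-1.807e+00) = 65.351286
converged: |Δa| < 1e-12 after 5 iterations
sag = a·(cosh(S/(2a)) − 1) = 65.351286·(cosh(1.317763) − 1) = 65.442448
T_max/T_min = cosh(S/(2a)) = 2.001395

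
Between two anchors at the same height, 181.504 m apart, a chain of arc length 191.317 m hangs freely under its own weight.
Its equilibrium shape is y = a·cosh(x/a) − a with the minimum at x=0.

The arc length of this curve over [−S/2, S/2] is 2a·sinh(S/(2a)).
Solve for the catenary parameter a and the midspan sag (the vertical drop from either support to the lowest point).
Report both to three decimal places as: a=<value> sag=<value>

a=160.616 sag=26.328

seed: a₀ = √(S³/(24(L−S))) = √(181.504³/(24·9.813)) = 159.339254
iter 1: u=0.569552  f(a)=+1.604e-01  f'(a)=-1.272e-01  a ← 159.339254 − (+1.604e-01/-1.272e-01) = 160.600102
iter 2: u=0.565081  f(a)=+1.924e-03  f'(a)=-1.242e-01  a ← 160.600102 − (+1.924e-03/-1.242e-01) = 160.615594
iter 3: u=0.565026  f(a)=+2.842e-07  f'(a)=-1.241e-01  a ← 160.615594 − (+2.842e-07/-1.241e-01) = 160.615597
iter 4: u=0.565026  f(a)=+5.684e-14  f'(a)=-1.241e-01  a ← 160.615597 − (+5.684e-14/-1.241e-01) = 160.615597
converged: |Δa| < 1e-12 after 4 iterations
sag = a·(cosh(S/(2a)) − 1) = 160.615597·(cosh(0.565026) − 1) = 26.328027
T_max/T_min = cosh(S/(2a)) = 1.163919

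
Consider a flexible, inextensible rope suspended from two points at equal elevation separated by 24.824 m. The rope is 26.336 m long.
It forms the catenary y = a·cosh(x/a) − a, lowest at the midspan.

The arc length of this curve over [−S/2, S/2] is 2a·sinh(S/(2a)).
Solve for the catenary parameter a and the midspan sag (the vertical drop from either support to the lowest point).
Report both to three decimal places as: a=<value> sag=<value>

a=20.717 sag=3.831

seed: a₀ = √(S³/(24(L−S))) = √(24.824³/(24·1.512)) = 20.531758
iter 1: u=0.604527  f(a)=+2.787e-02  f'(a)=-1.527e-01  a ← 20.531758 − (+2.787e-02/-1.527e-01) = 20.714227
iter 2: u=0.599202  f(a)=+3.759e-04  f'(a)=-1.486e-01  a ← 20.714227 − (+3.759e-04/-1.486e-01) = 20.716756
iter 3: u=0.599129  f(a)=+7.045e-08  f'(a)=-1.486e-01  a ← 20.716756 − (+7.045e-08/-1.486e-01) = 20.716756
iter 4: u=0.599129  f(a)=+7.105e-15  f'(a)=-1.486e-01  a ← 20.716756 − (+7.105e-15/-1.486e-01) = 20.716756
converged: |Δa| < 1e-12 after 4 iterations
sag = a·(cosh(S/(2a)) − 1) = 20.716756·(cosh(0.599129) − 1) = 3.830753
T_max/T_min = cosh(S/(2a)) = 1.184911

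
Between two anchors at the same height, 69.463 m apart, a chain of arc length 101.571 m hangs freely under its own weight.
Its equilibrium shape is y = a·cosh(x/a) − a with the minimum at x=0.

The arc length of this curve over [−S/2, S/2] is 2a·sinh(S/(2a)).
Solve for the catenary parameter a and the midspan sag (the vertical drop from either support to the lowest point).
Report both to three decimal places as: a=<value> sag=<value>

seed: a₀ = √(S³/(24(L−S))) = √(69.463³/(24·32.108)) = 20.855378
iter 1: u=1.665350  f(a)=+4.758e+00  f'(a)=-4.022e+00  a ← 20.855378 − (+4.758e+00/-4.022e+00) = 22.038337
iter 2: u=1.575958  f(a)=+4.349e-01  f'(a)=-3.318e+00  a ← 22.038337 − (+4.349e-01/-3.318e+00) = 22.169406
iter 3: u=1.566641  f(a)=+4.439e-03  f'(a)=-3.250e+00  a ← 22.169406 − (+4.439e-03/-3.250e+00) = 22.170772
iter 4: u=1.566544  f(a)=+4.730e-07  f'(a)=-3.250e+00  a ← 22.170772 − (+4.730e-07/-3.250e+00) = 22.170772
iter 5: u=1.566544  f(a)=+1.421e-14  f'(a)=-3.250e+00  a ← 22.170772 − (+1.421e-14/-3.250e+00) = 22.170772
converged: |Δa| < 1e-12 after 5 iterations
sag = a·(cosh(S/(2a)) − 1) = 22.170772·(cosh(1.566544) − 1) = 33.243217
T_max/T_min = cosh(S/(2a)) = 2.499416

a=22.171 sag=33.243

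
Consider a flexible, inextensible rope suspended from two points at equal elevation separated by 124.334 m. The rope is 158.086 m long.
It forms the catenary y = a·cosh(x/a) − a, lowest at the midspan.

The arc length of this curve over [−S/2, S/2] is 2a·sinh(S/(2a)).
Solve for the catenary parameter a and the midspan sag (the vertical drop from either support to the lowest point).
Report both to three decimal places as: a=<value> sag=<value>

a=50.582 sag=43.260

seed: a₀ = √(S³/(24(L−S))) = √(124.334³/(24·33.752)) = 48.711273
iter 1: u=1.276234  f(a)=+2.858e+00  f'(a)=-1.625e+00  a ← 48.711273 − (+2.858e+00/-1.625e+00) = 50.469846
iter 2: u=1.231765  f(a)=+1.620e-01  f'(a)=-1.446e+00  a ← 50.469846 − (+1.620e-01/-1.446e+00) = 50.581951
iter 3: u=1.229035  f(a)=+5.904e-04  f'(a)=-1.435e+00  a ← 50.581951 − (+5.904e-04/-1.435e+00) = 50.582363
iter 4: u=1.229025  f(a)=+7.899e-09  f'(a)=-1.435e+00  a ← 50.582363 − (+7.899e-09/-1.435e+00) = 50.582363
iter 5: u=1.229025  f(a)=-2.842e-14  f'(a)=-1.435e+00  a ← 50.582363 − (-2.842e-14/-1.435e+00) = 50.582363
converged: |Δa| < 1e-12 after 5 iterations
sag = a·(cosh(S/(2a)) − 1) = 50.582363·(cosh(1.229025) − 1) = 43.259905
T_max/T_min = cosh(S/(2a)) = 1.855237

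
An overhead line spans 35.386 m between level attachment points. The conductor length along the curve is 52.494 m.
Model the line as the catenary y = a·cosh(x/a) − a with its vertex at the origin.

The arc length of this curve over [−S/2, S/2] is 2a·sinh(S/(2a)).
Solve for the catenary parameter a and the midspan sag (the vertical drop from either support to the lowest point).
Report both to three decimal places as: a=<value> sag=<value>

seed: a₀ = √(S³/(24(L−S))) = √(35.386³/(24·17.108)) = 10.388240
iter 1: u=1.703176  f(a)=+2.660e+00  f'(a)=-4.354e+00  a ← 10.388240 − (+2.660e+00/-4.354e+00) = 10.999180
iter 2: u=1.608574  f(a)=+2.527e-01  f'(a)=-3.562e+00  a ← 10.999180 − (+2.527e-01/-3.562e+00) = 11.070114
iter 3: u=1.598267  f(a)=+2.810e-03  f'(a)=-3.484e+00  a ← 11.070114 − (+2.810e-03/-3.484e+00) = 11.070921
iter 4: u=1.598151  f(a)=+3.558e-07  f'(a)=-3.483e+00  a ← 11.070921 − (+3.558e-07/-3.483e+00) = 11.070921
iter 5: u=1.598151  f(a)=+7.105e-15  f'(a)=-3.483e+00  a ← 11.070921 − (+7.105e-15/-3.483e+00) = 11.070921
converged: |Δa| < 1e-12 after 5 iterations
sag = a·(cosh(S/(2a)) − 1) = 11.070921·(cosh(1.598151) − 1) = 17.415397
T_max/T_min = cosh(S/(2a)) = 2.573076

a=11.071 sag=17.415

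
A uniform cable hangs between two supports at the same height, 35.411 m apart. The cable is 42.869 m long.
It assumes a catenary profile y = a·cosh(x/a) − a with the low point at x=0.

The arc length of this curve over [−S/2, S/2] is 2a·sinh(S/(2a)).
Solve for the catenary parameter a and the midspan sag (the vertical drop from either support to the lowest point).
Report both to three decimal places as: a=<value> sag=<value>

seed: a₀ = √(S³/(24(L−S))) = √(35.411³/(24·7.458)) = 15.750360
iter 1: u=1.124133  f(a)=+4.857e-01  f'(a)=-1.072e+00  a ← 15.750360 − (+4.857e-01/-1.072e+00) = 16.203299
iter 2: u=1.092710  f(a)=+2.174e-02  f'(a)=-9.782e-01  a ← 16.203299 − (+2.174e-02/-9.782e-01) = 16.225521
iter 3: u=1.091213  f(a)=+4.806e-05  f'(a)=-9.739e-01  a ← 16.225521 − (+4.806e-05/-9.739e-01) = 16.225570
iter 4: u=1.091210  f(a)=+2.362e-10  f'(a)=-9.739e-01  a ← 16.225570 − (+2.362e-10/-9.739e-01) = 16.225570
iter 5: u=1.091210  f(a)=+0.000e+00  f'(a)=-9.739e-01  a ← 16.225570 − (+0.000e+00/-9.739e-01) = 16.225570
converged: |Δa| < 1e-12 after 5 iterations
sag = a·(cosh(S/(2a)) − 1) = 16.225570·(cosh(1.091210) − 1) = 10.657639
T_max/T_min = cosh(S/(2a)) = 1.656842

a=16.226 sag=10.658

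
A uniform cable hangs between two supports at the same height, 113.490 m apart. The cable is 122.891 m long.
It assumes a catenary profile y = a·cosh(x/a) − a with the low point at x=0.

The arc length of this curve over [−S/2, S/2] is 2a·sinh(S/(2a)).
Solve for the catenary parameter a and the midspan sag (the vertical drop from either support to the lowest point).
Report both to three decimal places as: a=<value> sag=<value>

seed: a₀ = √(S³/(24(L−S))) = √(113.490³/(24·9.401)) = 80.490337
iter 1: u=0.704991  f(a)=+2.364e-01  f'(a)=-2.454e-01  a ← 80.490337 − (+2.364e-01/-2.454e-01) = 81.453638
iter 2: u=0.696654  f(a)=+4.311e-03  f'(a)=-2.365e-01  a ← 81.453638 − (+4.311e-03/-2.365e-01) = 81.471863
iter 3: u=0.696498  f(a)=+1.493e-06  f'(a)=-2.364e-01  a ← 81.471863 − (+1.493e-06/-2.364e-01) = 81.471870
iter 4: u=0.696498  f(a)=+1.705e-13  f'(a)=-2.364e-01  a ← 81.471870 − (+1.705e-13/-2.364e-01) = 81.471870
converged: |Δa| < 1e-12 after 4 iterations
sag = a·(cosh(S/(2a)) − 1) = 81.471870·(cosh(0.696498) − 1) = 20.573292
T_max/T_min = cosh(S/(2a)) = 1.252520

a=81.472 sag=20.573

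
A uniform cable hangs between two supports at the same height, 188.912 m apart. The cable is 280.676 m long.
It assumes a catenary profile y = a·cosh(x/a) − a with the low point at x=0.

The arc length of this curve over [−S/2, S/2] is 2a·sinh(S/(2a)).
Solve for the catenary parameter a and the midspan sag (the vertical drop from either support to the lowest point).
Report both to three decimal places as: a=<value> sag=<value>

a=58.980 sag=93.248

seed: a₀ = √(S³/(24(L−S))) = √(188.912³/(24·91.764)) = 55.328326
iter 1: u=1.707191  f(a)=+1.434e+01  f'(a)=-4.390e+00  a ← 55.328326 − (+1.434e+01/-4.390e+00) = 58.594517
iter 2: u=1.612028  f(a)=+1.368e+00  f'(a)=-3.589e+00  a ← 58.594517 − (+1.368e+00/-3.589e+00) = 58.975610
iter 3: u=1.601611  f(a)=+1.534e-02  f'(a)=-3.509e+00  a ← 58.975610 − (+1.534e-02/-3.509e+00) = 58.979983
iter 4: u=1.601492  f(a)=+1.979e-06  f'(a)=-3.508e+00  a ← 58.979983 − (+1.979e-06/-3.508e+00) = 58.979983
iter 5: u=1.601492  f(a)=+5.684e-14  f'(a)=-3.508e+00  a ← 58.979983 − (+5.684e-14/-3.508e+00) = 58.979983
converged: |Δa| < 1e-12 after 5 iterations
sag = a·(cosh(S/(2a)) − 1) = 58.979983·(cosh(1.601492) − 1) = 93.248111
T_max/T_min = cosh(S/(2a)) = 2.581013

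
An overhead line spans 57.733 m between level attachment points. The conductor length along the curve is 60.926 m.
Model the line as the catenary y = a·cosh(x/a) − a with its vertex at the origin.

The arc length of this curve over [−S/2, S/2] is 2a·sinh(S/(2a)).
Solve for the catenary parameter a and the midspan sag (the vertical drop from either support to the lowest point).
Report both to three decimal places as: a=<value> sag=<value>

seed: a₀ = √(S³/(24(L−S))) = √(57.733³/(24·3.193)) = 50.110774
iter 1: u=0.576054  f(a)=+5.340e-02  f'(a)=-1.317e-01  a ← 50.110774 − (+5.340e-02/-1.317e-01) = 50.516177
iter 2: u=0.571431  f(a)=+6.549e-04  f'(a)=-1.285e-01  a ← 50.516177 − (+6.549e-04/-1.285e-01) = 50.521273
iter 3: u=0.571373  f(a)=+1.012e-07  f'(a)=-1.285e-01  a ← 50.521273 − (+1.012e-07/-1.285e-01) = 50.521274
iter 4: u=0.571373  f(a)=+2.132e-14  f'(a)=-1.285e-01  a ← 50.521274 − (+2.132e-14/-1.285e-01) = 50.521274
converged: |Δa| < 1e-12 after 4 iterations
sag = a·(cosh(S/(2a)) − 1) = 50.521274·(cosh(0.571373) − 1) = 8.473586
T_max/T_min = cosh(S/(2a)) = 1.167723

a=50.521 sag=8.474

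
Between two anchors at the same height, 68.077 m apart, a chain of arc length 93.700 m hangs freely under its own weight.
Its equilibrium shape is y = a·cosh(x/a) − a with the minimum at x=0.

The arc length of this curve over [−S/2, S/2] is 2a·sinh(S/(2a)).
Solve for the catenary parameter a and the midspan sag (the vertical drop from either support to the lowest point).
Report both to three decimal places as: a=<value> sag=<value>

seed: a₀ = √(S³/(24(L−S))) = √(68.077³/(24·25.623)) = 22.650615
iter 1: u=1.502763  f(a)=+3.054e+00  f'(a)=-2.816e+00  a ← 22.650615 − (+3.054e+00/-2.816e+00) = 23.734909
iter 2: u=1.434111  f(a)=+2.330e-01  f'(a)=-2.402e+00  a ← 23.734909 − (+2.330e-01/-2.402e+00) = 23.831915
iter 3: u=1.428274  f(a)=+1.603e-03  f'(a)=-2.369e+00  a ← 23.831915 − (+1.603e-03/-2.369e+00) = 23.832592
iter 4: u=1.428233  f(a)=+7.711e-08  f'(a)=-2.368e+00  a ← 23.832592 − (+7.711e-08/-2.368e+00) = 23.832592
iter 5: u=1.428233  f(a)=-1.421e-14  f'(a)=-2.368e+00  a ← 23.832592 − (-1.421e-14/-2.368e+00) = 23.832592
converged: |Δa| < 1e-12 after 5 iterations
sag = a·(cosh(S/(2a)) − 1) = 23.832592·(cosh(1.428233) − 1) = 28.730845
T_max/T_min = cosh(S/(2a)) = 2.205528

a=23.833 sag=28.731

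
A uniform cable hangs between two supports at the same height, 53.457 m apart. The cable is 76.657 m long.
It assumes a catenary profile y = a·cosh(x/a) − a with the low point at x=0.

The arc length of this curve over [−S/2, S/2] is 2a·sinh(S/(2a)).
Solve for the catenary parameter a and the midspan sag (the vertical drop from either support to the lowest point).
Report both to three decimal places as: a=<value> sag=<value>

a=17.550 sag=24.606

seed: a₀ = √(S³/(24(L−S))) = √(53.457³/(24·23.200)) = 16.563696
iter 1: u=1.613680  f(a)=+3.215e+00  f'(a)=-3.602e+00  a ← 16.563696 − (+3.215e+00/-3.602e+00) = 17.456211
iter 2: u=1.531174  f(a)=+2.781e-01  f'(a)=-3.003e+00  a ← 17.456211 − (+2.781e-01/-3.003e+00) = 17.548816
iter 3: u=1.523094  f(a)=+2.517e-03  f'(a)=-2.949e+00  a ← 17.548816 − (+2.517e-03/-2.949e+00) = 17.549669
iter 4: u=1.523020  f(a)=+2.103e-07  f'(a)=-2.949e+00  a ← 17.549669 − (+2.103e-07/-2.949e+00) = 17.549669
iter 5: u=1.523020  f(a)=+1.421e-14  f'(a)=-2.949e+00  a ← 17.549669 − (+1.421e-14/-2.949e+00) = 17.549669
converged: |Δa| < 1e-12 after 5 iterations
sag = a·(cosh(S/(2a)) − 1) = 17.549669·(cosh(1.523020) − 1) = 24.605577
T_max/T_min = cosh(S/(2a)) = 2.402054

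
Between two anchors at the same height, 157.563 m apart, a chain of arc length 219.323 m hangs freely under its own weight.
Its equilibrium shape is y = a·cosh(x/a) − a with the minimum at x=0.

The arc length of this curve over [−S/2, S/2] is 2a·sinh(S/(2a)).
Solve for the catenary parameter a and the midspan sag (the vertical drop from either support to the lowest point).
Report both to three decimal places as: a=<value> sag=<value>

a=54.155 sag=68.150

seed: a₀ = √(S³/(24(L−S))) = √(157.563³/(24·61.760)) = 51.371482
iter 1: u=1.533565  f(a)=+7.683e+00  f'(a)=-3.020e+00  a ← 51.371482 − (+7.683e+00/-3.020e+00) = 53.915787
iter 2: u=1.461195  f(a)=+6.076e-01  f'(a)=-2.559e+00  a ← 53.915787 − (+6.076e-01/-2.559e+00) = 54.153226
iter 3: u=1.454789  f(a)=+4.523e-03  f'(a)=-2.521e+00  a ← 54.153226 − (+4.523e-03/-2.521e+00) = 54.155019
iter 4: u=1.454740  f(a)=+2.547e-07  f'(a)=-2.521e+00  a ← 54.155019 − (+2.547e-07/-2.521e+00) = 54.155020
iter 5: u=1.454740  f(a)=+2.842e-14  f'(a)=-2.521e+00  a ← 54.155020 − (+2.842e-14/-2.521e+00) = 54.155020
converged: |Δa| < 1e-12 after 5 iterations
sag = a·(cosh(S/(2a)) − 1) = 54.155020·(cosh(1.454740) − 1) = 68.149562
T_max/T_min = cosh(S/(2a)) = 2.258416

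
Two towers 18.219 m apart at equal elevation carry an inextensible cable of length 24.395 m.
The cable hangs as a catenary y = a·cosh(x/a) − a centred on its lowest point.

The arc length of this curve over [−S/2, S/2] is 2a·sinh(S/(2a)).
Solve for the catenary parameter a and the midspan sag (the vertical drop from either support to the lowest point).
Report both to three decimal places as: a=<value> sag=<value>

a=6.690 sag=7.222

seed: a₀ = √(S³/(24(L−S))) = √(18.219³/(24·6.176)) = 6.387450
iter 1: u=1.426156  f(a)=+6.594e-01  f'(a)=-2.357e+00  a ← 6.387450 − (+6.594e-01/-2.357e+00) = 6.667224
iter 2: u=1.366311  f(a)=+4.580e-02  f'(a)=-2.040e+00  a ← 6.667224 − (+4.580e-02/-2.040e+00) = 6.689675
iter 3: u=1.361725  f(a)=+2.574e-04  f'(a)=-2.017e+00  a ← 6.689675 − (+2.574e-04/-2.017e+00) = 6.689803
iter 4: u=1.361699  f(a)=+8.230e-09  f'(a)=-2.017e+00  a ← 6.689803 − (+8.230e-09/-2.017e+00) = 6.689803
iter 5: u=1.361699  f(a)=+0.000e+00  f'(a)=-2.017e+00  a ← 6.689803 − (+0.000e+00/-2.017e+00) = 6.689803
converged: |Δa| < 1e-12 after 5 iterations
sag = a·(cosh(S/(2a)) − 1) = 6.689803·(cosh(1.361699) − 1) = 7.221792
T_max/T_min = cosh(S/(2a)) = 2.079522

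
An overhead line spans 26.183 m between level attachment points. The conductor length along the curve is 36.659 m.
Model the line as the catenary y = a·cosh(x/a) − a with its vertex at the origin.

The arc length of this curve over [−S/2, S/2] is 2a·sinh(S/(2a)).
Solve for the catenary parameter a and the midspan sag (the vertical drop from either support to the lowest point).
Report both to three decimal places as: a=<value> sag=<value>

a=8.916 sag=11.467

seed: a₀ = √(S³/(24(L−S))) = √(26.183³/(24·10.476)) = 8.449398
iter 1: u=1.549400  f(a)=+1.332e+00  f'(a)=-3.128e+00  a ← 8.449398 − (+1.332e+00/-3.128e+00) = 8.875109
iter 2: u=1.475080  f(a)=+1.073e-01  f'(a)=-2.643e+00  a ← 8.875109 − (+1.073e-01/-2.643e+00) = 8.915695
iter 3: u=1.468366  f(a)=+8.306e-04  f'(a)=-2.602e+00  a ← 8.915695 − (+8.306e-04/-2.602e+00) = 8.916015
iter 4: u=1.468313  f(a)=+5.066e-08  f'(a)=-2.602e+00  a ← 8.916015 − (+5.066e-08/-2.602e+00) = 8.916015
iter 5: u=1.468313  f(a)=+0.000e+00  f'(a)=-2.602e+00  a ← 8.916015 − (+0.000e+00/-2.602e+00) = 8.916015
converged: |Δa| < 1e-12 after 5 iterations
sag = a·(cosh(S/(2a)) − 1) = 8.916015·(cosh(1.468313) − 1) = 11.466966
T_max/T_min = cosh(S/(2a)) = 2.286109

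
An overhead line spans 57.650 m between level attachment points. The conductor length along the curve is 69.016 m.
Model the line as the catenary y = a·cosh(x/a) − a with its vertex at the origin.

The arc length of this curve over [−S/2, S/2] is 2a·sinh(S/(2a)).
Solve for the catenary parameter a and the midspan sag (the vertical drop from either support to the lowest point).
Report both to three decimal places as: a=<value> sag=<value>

a=27.253 sag=16.719

seed: a₀ = √(S³/(24(L−S))) = √(57.650³/(24·11.366)) = 26.502663
iter 1: u=1.087627  f(a)=+6.915e-01  f'(a)=-9.636e-01  a ← 26.502663 − (+6.915e-01/-9.636e-01) = 27.220316
iter 2: u=1.058952  f(a)=+2.908e-02  f'(a)=-8.841e-01  a ← 27.220316 − (+2.908e-02/-8.841e-01) = 27.253213
iter 3: u=1.057673  f(a)=+5.644e-05  f'(a)=-8.806e-01  a ← 27.253213 − (+5.644e-05/-8.806e-01) = 27.253277
iter 4: u=1.057671  f(a)=+2.135e-10  f'(a)=-8.806e-01  a ← 27.253277 − (+2.135e-10/-8.806e-01) = 27.253277
iter 5: u=1.057671  f(a)=+0.000e+00  f'(a)=-8.806e-01  a ← 27.253277 − (+0.000e+00/-8.806e-01) = 27.253277
converged: |Δa| < 1e-12 after 5 iterations
sag = a·(cosh(S/(2a)) − 1) = 27.253277·(cosh(1.057671) − 1) = 16.718796
T_max/T_min = cosh(S/(2a)) = 1.613460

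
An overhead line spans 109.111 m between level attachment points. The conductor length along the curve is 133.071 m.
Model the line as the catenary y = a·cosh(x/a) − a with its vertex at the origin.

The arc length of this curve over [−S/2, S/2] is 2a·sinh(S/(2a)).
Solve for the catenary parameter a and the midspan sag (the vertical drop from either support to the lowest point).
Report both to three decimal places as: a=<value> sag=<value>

seed: a₀ = √(S³/(24(L−S))) = √(109.111³/(24·23.960)) = 47.528464
iter 1: u=1.147849  f(a)=+1.629e+00  f'(a)=-1.147e+00  a ← 47.528464 − (+1.629e+00/-1.147e+00) = 48.947974
iter 2: u=1.114561  f(a)=+7.582e-02  f'(a)=-1.043e+00  a ← 48.947974 − (+7.582e-02/-1.043e+00) = 49.020677
iter 3: u=1.112908  f(a)=+1.821e-04  f'(a)=-1.038e+00  a ← 49.020677 − (+1.821e-04/-1.038e+00) = 49.020852
iter 4: u=1.112904  f(a)=+1.055e-09  f'(a)=-1.038e+00  a ← 49.020852 − (+1.055e-09/-1.038e+00) = 49.020852
iter 5: u=1.112904  f(a)=-5.684e-14  f'(a)=-1.038e+00  a ← 49.020852 − (-5.684e-14/-1.038e+00) = 49.020852
converged: |Δa| < 1e-12 after 5 iterations
sag = a·(cosh(S/(2a)) − 1) = 49.020852·(cosh(1.112904) − 1) = 33.623063
T_max/T_min = cosh(S/(2a)) = 1.685893

a=49.021 sag=33.623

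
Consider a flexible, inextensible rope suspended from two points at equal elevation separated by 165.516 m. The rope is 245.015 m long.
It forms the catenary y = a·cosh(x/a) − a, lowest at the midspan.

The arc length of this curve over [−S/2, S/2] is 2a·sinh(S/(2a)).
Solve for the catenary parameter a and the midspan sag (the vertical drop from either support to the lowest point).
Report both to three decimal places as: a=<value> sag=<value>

a=51.934 sag=81.127

seed: a₀ = √(S³/(24(L−S))) = √(165.516³/(24·79.499)) = 48.749876
iter 1: u=1.697604  f(a)=+1.227e+01  f'(a)=-4.304e+00  a ← 48.749876 − (+1.227e+01/-4.304e+00) = 51.601871
iter 2: u=1.603779  f(a)=+1.160e+00  f'(a)=-3.526e+00  a ← 51.601871 − (+1.160e+00/-3.526e+00) = 51.930754
iter 3: u=1.593622  f(a)=+1.273e-02  f'(a)=-3.449e+00  a ← 51.930754 − (+1.273e-02/-3.449e+00) = 51.934446
iter 4: u=1.593509  f(a)=+1.573e-06  f'(a)=-3.448e+00  a ← 51.934446 − (+1.573e-06/-3.448e+00) = 51.934446
iter 5: u=1.593509  f(a)=+0.000e+00  f'(a)=-3.448e+00  a ← 51.934446 − (+0.000e+00/-3.448e+00) = 51.934446
converged: |Δa| < 1e-12 after 5 iterations
sag = a·(cosh(S/(2a)) − 1) = 51.934446·(cosh(1.593509) − 1) = 81.126721
T_max/T_min = cosh(S/(2a)) = 2.562099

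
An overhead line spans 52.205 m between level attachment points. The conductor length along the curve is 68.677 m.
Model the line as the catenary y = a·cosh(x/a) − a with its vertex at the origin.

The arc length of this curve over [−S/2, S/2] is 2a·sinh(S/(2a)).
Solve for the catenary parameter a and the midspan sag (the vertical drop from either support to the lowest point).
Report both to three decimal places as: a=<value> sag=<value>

a=19.811 sag=19.833

seed: a₀ = √(S³/(24(L−S))) = √(52.205³/(24·16.472)) = 18.970962
iter 1: u=1.375919  f(a)=+1.631e+00  f'(a)=-2.088e+00  a ← 18.970962 − (+1.631e+00/-2.088e+00) = 19.752143
iter 2: u=1.321502  f(a)=+1.062e-01  f'(a)=-1.825e+00  a ← 19.752143 − (+1.062e-01/-1.825e+00) = 19.810336
iter 3: u=1.317620  f(a)=+5.190e-04  f'(a)=-1.807e+00  a ← 19.810336 − (+5.190e-04/-1.807e+00) = 19.810623
iter 4: u=1.317601  f(a)=+1.253e-08  f'(a)=-1.807e+00  a ← 19.810623 − (+1.253e-08/-1.807e+00) = 19.810623
iter 5: u=1.317601  f(a)=+0.000e+00  f'(a)=-1.807e+00  a ← 19.810623 − (+0.000e+00/-1.807e+00) = 19.810623
converged: |Δa| < 1e-12 after 5 iterations
sag = a·(cosh(S/(2a)) − 1) = 19.810623·(cosh(1.317601) − 1) = 19.832704
T_max/T_min = cosh(S/(2a)) = 2.001115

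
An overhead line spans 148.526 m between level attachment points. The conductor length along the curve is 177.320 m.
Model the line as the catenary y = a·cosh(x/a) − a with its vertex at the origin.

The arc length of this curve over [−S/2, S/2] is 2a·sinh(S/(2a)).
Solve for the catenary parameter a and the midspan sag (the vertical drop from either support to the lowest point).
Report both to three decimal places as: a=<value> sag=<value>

seed: a₀ = √(S³/(24(L−S))) = √(148.526³/(24·28.794)) = 68.856843
iter 1: u=1.078513  f(a)=+1.722e+00  f'(a)=-9.378e-01  a ← 68.856843 − (+1.722e+00/-9.378e-01) = 70.692908
iter 2: u=1.050501  f(a)=+7.127e-02  f'(a)=-8.616e-01  a ← 70.692908 − (+7.127e-02/-8.616e-01) = 70.775630
iter 3: u=1.049274  f(a)=+1.338e-04  f'(a)=-8.583e-01  a ← 70.775630 − (+1.338e-04/-8.583e-01) = 70.775785
iter 4: u=1.049271  f(a)=+4.734e-10  f'(a)=-8.583e-01  a ← 70.775785 − (+4.734e-10/-8.583e-01) = 70.775785
iter 5: u=1.049271  f(a)=+0.000e+00  f'(a)=-8.583e-01  a ← 70.775785 − (+0.000e+00/-8.583e-01) = 70.775785
converged: |Δa| < 1e-12 after 5 iterations
sag = a·(cosh(S/(2a)) − 1) = 70.775785·(cosh(1.049271) − 1) = 42.669388
T_max/T_min = cosh(S/(2a)) = 1.602881

a=70.776 sag=42.669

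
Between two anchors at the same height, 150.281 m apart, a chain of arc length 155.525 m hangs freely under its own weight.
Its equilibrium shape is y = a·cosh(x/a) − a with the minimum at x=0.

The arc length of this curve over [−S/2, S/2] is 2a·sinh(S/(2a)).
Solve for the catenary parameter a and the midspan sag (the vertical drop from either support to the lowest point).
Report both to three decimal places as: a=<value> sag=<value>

a=165.070 sag=17.399

seed: a₀ = √(S³/(24(L−S))) = √(150.281³/(24·5.244)) = 164.217393
iter 1: u=0.457567  f(a)=+5.517e-02  f'(a)=-6.521e-02  a ← 164.217393 − (+5.517e-02/-6.521e-02) = 165.063390
iter 2: u=0.455222  f(a)=+4.292e-04  f'(a)=-6.420e-02  a ← 165.063390 − (+4.292e-04/-6.420e-02) = 165.070076
iter 3: u=0.455204  f(a)=+2.644e-08  f'(a)=-6.419e-02  a ← 165.070076 − (+2.644e-08/-6.419e-02) = 165.070076
iter 4: u=0.455204  f(a)=+2.842e-14  f'(a)=-6.419e-02  a ← 165.070076 − (+2.842e-14/-6.419e-02) = 165.070076
converged: |Δa| < 1e-12 after 4 iterations
sag = a·(cosh(S/(2a)) − 1) = 165.070076·(cosh(0.455204) − 1) = 17.399473
T_max/T_min = cosh(S/(2a)) = 1.105407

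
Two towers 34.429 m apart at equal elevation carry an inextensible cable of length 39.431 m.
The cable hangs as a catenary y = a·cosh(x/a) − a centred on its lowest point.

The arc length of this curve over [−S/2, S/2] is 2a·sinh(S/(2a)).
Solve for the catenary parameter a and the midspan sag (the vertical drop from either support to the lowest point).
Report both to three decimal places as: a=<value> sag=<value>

a=18.827 sag=8.434

seed: a₀ = √(S³/(24(L−S))) = √(34.429³/(24·5.002)) = 18.437802
iter 1: u=0.933653  f(a)=+2.226e-01  f'(a)=-5.914e-01  a ← 18.437802 − (+2.226e-01/-5.914e-01) = 18.814203
iter 2: u=0.914974  f(a)=+6.999e-03  f'(a)=-5.547e-01  a ← 18.814203 − (+6.999e-03/-5.547e-01) = 18.826820
iter 3: u=0.914360  f(a)=+7.417e-06  f'(a)=-5.535e-01  a ← 18.826820 − (+7.417e-06/-5.535e-01) = 18.826834
iter 4: u=0.914360  f(a)=+8.342e-12  f'(a)=-5.535e-01  a ← 18.826834 − (+8.342e-12/-5.535e-01) = 18.826834
converged: |Δa| < 1e-12 after 4 iterations
sag = a·(cosh(S/(2a)) − 1) = 18.826834·(cosh(0.914360) − 1) = 8.433955
T_max/T_min = cosh(S/(2a)) = 1.447975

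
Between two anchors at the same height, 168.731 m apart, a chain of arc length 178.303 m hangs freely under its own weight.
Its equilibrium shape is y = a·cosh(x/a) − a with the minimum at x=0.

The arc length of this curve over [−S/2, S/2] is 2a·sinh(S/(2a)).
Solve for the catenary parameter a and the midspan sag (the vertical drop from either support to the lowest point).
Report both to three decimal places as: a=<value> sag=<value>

a=145.820 sag=25.094

seed: a₀ = √(S³/(24(L−S))) = √(168.731³/(24·9.572)) = 144.605681
iter 1: u=0.583418  f(a)=+1.642e-01  f'(a)=-1.369e-01  a ← 144.605681 − (+1.642e-01/-1.369e-01) = 145.804891
iter 2: u=0.578619  f(a)=+2.065e-03  f'(a)=-1.335e-01  a ← 145.804891 − (+2.065e-03/-1.335e-01) = 145.820359
iter 3: u=0.578558  f(a)=+3.359e-07  f'(a)=-1.335e-01  a ← 145.820359 − (+3.359e-07/-1.335e-01) = 145.820362
iter 4: u=0.578558  f(a)=+2.842e-14  f'(a)=-1.335e-01  a ← 145.820362 − (+2.842e-14/-1.335e-01) = 145.820362
converged: |Δa| < 1e-12 after 4 iterations
sag = a·(cosh(S/(2a)) − 1) = 145.820362·(cosh(0.578558) − 1) = 25.093558
T_max/T_min = cosh(S/(2a)) = 1.172085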